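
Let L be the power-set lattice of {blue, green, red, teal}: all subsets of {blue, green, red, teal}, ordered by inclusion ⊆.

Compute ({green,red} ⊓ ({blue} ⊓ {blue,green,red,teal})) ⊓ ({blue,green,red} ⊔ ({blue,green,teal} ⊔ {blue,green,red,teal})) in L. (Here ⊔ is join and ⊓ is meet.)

{blue} ∧ {blue,green,red,teal} = {blue}
{green,red} ∧ {blue} = ∅
{blue,green,teal} ∨ {blue,green,red,teal} = {blue,green,red,teal}
{blue,green,red} ∨ {blue,green,red,teal} = {blue,green,red,teal}
∅ ∧ {blue,green,red,teal} = ∅

∅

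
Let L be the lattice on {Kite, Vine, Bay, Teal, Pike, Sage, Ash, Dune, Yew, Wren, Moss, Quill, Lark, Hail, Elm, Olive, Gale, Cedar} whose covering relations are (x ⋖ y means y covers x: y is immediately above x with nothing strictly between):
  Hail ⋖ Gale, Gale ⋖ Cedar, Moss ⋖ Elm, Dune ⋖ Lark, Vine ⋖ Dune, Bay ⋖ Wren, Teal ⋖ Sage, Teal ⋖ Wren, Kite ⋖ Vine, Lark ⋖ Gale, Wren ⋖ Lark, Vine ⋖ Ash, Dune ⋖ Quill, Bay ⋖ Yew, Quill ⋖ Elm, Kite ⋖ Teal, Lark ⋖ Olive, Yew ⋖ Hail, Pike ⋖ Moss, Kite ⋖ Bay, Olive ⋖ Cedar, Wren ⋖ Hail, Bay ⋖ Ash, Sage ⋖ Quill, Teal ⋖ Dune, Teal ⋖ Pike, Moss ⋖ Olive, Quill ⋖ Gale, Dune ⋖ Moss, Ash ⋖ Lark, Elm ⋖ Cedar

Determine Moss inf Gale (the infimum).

Common lower bounds of {Moss, Gale}: Dune, Kite, Teal, Vine.
The greatest among these is Dune.

Dune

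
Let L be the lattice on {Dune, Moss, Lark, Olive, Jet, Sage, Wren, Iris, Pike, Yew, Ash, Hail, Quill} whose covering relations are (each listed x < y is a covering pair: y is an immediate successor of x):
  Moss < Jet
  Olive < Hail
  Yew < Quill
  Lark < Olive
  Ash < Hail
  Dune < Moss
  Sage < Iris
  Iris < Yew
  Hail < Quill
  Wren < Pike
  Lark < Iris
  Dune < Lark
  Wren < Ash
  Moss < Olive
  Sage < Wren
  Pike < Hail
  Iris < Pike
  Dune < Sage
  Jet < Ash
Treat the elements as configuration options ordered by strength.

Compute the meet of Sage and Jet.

Dune

Common lower bounds of {Sage, Jet}: Dune.
The greatest among these is Dune.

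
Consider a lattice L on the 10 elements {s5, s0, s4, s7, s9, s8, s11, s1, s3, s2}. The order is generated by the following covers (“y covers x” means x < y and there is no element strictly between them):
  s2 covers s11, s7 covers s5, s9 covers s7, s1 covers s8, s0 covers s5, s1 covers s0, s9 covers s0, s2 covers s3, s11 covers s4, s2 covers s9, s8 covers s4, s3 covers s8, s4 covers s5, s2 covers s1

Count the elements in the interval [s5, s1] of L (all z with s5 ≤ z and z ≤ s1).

5

The interval [s5, s1] = {s0, s1, s4, s5, s8}, which has 5 elements.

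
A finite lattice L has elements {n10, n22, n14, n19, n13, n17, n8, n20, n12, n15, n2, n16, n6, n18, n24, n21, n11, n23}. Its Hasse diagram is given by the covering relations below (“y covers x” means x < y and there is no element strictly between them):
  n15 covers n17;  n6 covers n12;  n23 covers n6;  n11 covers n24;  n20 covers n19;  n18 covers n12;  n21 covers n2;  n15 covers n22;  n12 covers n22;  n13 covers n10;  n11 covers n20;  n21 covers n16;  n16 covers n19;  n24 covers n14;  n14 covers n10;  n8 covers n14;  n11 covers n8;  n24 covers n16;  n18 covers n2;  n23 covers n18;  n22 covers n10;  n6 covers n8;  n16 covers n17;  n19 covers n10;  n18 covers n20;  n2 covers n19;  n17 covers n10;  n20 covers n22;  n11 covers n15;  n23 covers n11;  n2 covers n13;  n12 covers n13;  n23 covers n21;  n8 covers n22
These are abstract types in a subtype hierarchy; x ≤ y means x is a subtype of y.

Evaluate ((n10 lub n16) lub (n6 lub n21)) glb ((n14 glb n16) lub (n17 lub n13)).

n21

n10 ∨ n16 = n16
n6 ∨ n21 = n23
n16 ∨ n23 = n23
n14 ∧ n16 = n10
n17 ∨ n13 = n21
n10 ∨ n21 = n21
n23 ∧ n21 = n21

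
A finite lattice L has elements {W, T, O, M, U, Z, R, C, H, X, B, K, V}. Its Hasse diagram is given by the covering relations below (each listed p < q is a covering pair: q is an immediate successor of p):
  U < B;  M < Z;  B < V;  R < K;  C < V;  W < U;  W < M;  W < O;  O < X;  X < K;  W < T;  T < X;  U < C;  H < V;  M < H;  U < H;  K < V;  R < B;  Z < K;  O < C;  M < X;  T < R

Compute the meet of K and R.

R

Common lower bounds of {K, R}: R, T, W.
The greatest among these is R.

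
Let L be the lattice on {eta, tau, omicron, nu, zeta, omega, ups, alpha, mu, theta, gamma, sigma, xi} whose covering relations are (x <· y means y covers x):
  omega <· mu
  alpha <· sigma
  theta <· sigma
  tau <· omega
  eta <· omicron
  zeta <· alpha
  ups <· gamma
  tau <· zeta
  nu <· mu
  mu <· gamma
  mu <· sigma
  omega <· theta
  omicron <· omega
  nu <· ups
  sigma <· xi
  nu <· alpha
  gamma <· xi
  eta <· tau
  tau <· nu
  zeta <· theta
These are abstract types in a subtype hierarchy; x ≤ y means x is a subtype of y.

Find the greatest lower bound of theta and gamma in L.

omega

Common lower bounds of {theta, gamma}: eta, omega, omicron, tau.
The greatest among these is omega.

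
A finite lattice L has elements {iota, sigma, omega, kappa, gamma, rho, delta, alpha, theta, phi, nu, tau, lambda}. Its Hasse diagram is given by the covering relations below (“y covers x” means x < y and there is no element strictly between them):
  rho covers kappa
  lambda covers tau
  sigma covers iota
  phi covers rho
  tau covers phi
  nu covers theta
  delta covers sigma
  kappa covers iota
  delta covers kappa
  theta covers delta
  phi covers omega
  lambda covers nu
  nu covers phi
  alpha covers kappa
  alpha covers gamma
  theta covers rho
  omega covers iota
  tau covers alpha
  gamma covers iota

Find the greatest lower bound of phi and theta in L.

rho

Common lower bounds of {phi, theta}: iota, kappa, rho.
The greatest among these is rho.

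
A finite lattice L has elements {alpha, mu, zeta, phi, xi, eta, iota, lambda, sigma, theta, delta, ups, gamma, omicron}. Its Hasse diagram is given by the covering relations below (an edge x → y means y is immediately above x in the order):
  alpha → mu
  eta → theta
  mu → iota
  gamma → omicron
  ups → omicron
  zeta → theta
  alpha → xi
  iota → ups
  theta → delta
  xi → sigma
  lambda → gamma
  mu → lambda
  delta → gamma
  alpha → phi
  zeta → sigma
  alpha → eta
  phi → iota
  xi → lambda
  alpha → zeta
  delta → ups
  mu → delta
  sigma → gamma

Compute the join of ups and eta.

ups

Common upper bounds of {ups, eta}: omicron, ups.
The least among these is ups.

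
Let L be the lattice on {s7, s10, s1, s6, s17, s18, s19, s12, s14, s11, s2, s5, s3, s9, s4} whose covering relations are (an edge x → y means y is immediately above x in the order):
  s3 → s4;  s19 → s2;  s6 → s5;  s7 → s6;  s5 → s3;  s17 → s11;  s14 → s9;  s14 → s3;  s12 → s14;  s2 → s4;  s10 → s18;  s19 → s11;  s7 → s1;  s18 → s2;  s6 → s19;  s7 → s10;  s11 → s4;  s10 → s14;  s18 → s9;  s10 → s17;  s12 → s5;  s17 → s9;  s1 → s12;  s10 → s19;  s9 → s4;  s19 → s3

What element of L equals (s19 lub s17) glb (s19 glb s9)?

s19 ∨ s17 = s11
s19 ∧ s9 = s10
s11 ∧ s10 = s10

s10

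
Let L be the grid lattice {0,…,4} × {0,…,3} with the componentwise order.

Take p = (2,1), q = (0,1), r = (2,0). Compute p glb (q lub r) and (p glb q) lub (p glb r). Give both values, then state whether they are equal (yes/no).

q lub r = (2,1), so p glb (q lub r) = (2,1) glb (2,1) = (2,1).
p glb q = (0,1) and p glb r = (2,0), so (p glb q) lub (p glb r) = (0,1) lub (2,0) = (2,1).
Equal: yes.

(2,1); (2,1); yes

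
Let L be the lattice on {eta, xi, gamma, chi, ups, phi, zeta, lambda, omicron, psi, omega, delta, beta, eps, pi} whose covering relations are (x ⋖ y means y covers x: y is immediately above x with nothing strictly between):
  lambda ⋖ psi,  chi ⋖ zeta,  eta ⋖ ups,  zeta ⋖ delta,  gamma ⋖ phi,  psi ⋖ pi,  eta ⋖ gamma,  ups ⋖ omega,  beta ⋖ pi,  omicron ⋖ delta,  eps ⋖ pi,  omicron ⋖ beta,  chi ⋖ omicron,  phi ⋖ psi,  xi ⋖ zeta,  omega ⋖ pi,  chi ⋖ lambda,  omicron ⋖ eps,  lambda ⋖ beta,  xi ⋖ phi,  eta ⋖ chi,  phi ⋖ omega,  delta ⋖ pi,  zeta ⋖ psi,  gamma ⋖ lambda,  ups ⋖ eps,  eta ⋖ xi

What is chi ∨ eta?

Common upper bounds of {chi, eta}: beta, chi, delta, eps, lambda, omicron, pi, psi, zeta.
The least among these is chi.

chi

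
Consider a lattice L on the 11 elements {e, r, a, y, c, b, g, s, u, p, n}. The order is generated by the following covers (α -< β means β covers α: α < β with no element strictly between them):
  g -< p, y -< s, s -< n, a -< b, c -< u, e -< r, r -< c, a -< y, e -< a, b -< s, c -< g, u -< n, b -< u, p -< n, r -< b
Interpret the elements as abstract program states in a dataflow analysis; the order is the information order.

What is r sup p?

Common upper bounds of {r, p}: n, p.
The least among these is p.

p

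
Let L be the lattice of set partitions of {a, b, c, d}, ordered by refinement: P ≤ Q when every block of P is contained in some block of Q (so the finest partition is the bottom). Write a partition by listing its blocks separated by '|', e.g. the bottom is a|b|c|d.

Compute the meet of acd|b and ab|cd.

The meet (common refinement) of acd|b and ab|cd intersects blocks pairwise, giving a|b|cd.

a|b|cd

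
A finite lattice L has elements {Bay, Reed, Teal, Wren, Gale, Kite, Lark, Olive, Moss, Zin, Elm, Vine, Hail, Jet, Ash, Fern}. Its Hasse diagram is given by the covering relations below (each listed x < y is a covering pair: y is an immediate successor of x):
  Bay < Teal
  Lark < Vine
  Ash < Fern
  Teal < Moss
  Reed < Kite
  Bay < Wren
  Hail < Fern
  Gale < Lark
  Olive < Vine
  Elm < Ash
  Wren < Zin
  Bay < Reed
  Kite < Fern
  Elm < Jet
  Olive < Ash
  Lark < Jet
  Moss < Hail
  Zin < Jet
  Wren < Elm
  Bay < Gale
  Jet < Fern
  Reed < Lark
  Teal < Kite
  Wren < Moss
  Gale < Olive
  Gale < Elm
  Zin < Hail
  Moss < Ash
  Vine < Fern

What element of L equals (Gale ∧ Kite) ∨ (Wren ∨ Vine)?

Gale ∧ Kite = Bay
Wren ∨ Vine = Fern
Bay ∨ Fern = Fern

Fern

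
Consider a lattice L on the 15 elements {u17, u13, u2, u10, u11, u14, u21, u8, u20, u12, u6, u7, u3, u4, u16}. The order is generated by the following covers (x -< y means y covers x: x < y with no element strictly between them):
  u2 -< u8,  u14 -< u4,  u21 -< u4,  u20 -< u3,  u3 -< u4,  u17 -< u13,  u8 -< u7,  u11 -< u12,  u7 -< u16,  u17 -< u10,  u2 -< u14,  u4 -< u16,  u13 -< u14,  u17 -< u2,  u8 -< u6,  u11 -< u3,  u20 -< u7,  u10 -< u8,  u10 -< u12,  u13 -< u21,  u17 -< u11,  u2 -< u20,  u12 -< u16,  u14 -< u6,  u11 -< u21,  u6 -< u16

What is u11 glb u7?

Common lower bounds of {u11, u7}: u17.
The greatest among these is u17.

u17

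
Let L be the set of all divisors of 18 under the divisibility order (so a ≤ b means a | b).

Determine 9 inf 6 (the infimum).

In the divisibility order, the meet is the greatest common divisor: gcd(9, 6) = 3.

3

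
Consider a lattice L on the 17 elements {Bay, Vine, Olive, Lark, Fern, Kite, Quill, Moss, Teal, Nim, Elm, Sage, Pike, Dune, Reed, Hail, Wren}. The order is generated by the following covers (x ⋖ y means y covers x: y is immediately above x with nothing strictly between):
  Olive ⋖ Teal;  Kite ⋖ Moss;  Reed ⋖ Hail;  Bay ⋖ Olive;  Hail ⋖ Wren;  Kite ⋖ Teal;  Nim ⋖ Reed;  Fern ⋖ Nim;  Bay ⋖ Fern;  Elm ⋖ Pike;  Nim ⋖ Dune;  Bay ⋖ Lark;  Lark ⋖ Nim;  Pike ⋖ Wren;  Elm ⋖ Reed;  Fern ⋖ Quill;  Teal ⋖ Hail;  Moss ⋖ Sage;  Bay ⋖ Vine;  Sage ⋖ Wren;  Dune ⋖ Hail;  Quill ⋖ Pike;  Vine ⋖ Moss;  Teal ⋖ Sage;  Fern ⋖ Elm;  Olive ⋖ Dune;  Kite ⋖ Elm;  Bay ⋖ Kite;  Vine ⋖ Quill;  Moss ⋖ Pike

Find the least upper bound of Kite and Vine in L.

Moss

Common upper bounds of {Kite, Vine}: Moss, Pike, Sage, Wren.
The least among these is Moss.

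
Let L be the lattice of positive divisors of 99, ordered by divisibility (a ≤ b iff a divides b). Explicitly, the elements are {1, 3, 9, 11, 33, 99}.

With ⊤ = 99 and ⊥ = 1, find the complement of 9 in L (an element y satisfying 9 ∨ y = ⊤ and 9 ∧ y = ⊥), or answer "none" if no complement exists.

11

Need y with 9 ∨ y = 99 and 9 ∧ y = 1.
Checking each element gives: 11.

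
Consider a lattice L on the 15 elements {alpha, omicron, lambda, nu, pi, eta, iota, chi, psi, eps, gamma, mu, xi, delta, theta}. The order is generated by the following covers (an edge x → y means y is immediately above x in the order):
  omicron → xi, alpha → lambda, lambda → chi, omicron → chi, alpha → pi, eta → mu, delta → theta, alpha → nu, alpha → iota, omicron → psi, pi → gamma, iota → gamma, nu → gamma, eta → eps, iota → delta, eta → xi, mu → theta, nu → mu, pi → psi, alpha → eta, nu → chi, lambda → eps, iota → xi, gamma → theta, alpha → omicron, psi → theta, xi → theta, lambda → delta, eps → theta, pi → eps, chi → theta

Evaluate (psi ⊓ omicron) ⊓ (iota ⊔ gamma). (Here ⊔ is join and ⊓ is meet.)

psi ∧ omicron = omicron
iota ∨ gamma = gamma
omicron ∧ gamma = alpha

alpha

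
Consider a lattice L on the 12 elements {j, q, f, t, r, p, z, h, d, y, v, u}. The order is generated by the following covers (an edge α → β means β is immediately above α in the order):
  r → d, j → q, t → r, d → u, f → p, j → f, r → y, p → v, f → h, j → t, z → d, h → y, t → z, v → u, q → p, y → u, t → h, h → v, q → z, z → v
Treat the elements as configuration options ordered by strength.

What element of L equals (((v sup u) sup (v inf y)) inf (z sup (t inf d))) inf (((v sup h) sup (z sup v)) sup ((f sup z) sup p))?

z

v ∨ u = u
v ∧ y = h
u ∨ h = u
t ∧ d = t
z ∨ t = z
u ∧ z = z
v ∨ h = v
z ∨ v = v
v ∨ v = v
f ∨ z = v
v ∨ p = v
v ∨ v = v
z ∧ v = z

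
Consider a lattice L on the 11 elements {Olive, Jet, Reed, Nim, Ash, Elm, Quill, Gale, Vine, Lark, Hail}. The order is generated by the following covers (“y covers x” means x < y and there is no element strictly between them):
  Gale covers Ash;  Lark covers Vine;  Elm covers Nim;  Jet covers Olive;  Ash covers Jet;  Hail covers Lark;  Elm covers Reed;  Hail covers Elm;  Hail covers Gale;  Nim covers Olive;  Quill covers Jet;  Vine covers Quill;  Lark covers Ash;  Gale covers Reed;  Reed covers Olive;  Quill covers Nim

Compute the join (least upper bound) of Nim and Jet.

Quill

Common upper bounds of {Nim, Jet}: Hail, Lark, Quill, Vine.
The least among these is Quill.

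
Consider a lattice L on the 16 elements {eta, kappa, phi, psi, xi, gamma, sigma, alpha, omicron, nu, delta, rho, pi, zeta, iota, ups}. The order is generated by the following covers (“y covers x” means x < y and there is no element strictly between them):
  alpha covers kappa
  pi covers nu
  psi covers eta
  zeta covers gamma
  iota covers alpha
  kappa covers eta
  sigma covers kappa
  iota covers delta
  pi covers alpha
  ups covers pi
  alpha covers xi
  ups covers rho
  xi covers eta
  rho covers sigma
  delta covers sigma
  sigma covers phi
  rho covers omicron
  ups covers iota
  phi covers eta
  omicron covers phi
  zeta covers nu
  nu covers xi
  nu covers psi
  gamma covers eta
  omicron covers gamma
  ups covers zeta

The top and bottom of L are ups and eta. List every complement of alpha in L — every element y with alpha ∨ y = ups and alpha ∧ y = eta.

Need y with alpha ∨ y = ups and alpha ∧ y = eta.
Checking each element gives: gamma, omicron.

gamma, omicron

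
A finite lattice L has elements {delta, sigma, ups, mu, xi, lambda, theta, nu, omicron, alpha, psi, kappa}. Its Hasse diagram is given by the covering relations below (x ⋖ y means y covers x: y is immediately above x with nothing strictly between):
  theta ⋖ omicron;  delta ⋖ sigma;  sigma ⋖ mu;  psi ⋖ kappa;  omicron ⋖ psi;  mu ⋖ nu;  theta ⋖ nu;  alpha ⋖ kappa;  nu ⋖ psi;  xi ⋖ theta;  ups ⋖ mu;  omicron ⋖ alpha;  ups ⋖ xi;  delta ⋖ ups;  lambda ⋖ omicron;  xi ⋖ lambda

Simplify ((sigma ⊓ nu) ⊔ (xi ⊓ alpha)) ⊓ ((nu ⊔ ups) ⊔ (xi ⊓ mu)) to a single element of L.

nu

sigma ∧ nu = sigma
xi ∧ alpha = xi
sigma ∨ xi = nu
nu ∨ ups = nu
xi ∧ mu = ups
nu ∨ ups = nu
nu ∧ nu = nu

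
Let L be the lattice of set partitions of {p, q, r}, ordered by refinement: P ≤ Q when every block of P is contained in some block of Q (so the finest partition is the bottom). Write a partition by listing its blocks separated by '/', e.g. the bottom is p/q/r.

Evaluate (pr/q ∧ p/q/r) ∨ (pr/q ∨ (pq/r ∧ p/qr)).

pr/q

pr/q ∧ p/q/r = p/q/r
pq/r ∧ p/qr = p/q/r
pr/q ∨ p/q/r = pr/q
p/q/r ∨ pr/q = pr/q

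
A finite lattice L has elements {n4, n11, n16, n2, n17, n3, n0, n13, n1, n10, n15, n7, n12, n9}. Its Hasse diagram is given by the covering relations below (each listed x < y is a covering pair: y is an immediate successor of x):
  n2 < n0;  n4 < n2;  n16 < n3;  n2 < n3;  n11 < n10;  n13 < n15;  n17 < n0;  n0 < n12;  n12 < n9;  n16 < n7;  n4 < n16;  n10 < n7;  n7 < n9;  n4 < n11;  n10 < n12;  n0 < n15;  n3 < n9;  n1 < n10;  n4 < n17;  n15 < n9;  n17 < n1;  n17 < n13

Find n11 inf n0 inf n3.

n4

Common lower bounds of {n11, n0, n3}: n4.
The greatest among these is n4.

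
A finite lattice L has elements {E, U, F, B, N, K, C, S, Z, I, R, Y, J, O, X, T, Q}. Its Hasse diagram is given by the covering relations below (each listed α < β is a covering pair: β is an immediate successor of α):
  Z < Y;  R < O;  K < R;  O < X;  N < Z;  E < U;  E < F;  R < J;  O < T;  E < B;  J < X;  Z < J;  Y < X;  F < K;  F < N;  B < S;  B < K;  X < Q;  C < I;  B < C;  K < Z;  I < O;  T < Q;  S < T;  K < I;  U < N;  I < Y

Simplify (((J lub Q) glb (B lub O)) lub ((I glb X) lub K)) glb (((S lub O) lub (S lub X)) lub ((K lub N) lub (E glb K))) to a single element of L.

O

J ∨ Q = Q
B ∨ O = O
Q ∧ O = O
I ∧ X = I
I ∨ K = I
O ∨ I = O
S ∨ O = T
S ∨ X = Q
T ∨ Q = Q
K ∨ N = Z
E ∧ K = E
Z ∨ E = Z
Q ∨ Z = Q
O ∧ Q = O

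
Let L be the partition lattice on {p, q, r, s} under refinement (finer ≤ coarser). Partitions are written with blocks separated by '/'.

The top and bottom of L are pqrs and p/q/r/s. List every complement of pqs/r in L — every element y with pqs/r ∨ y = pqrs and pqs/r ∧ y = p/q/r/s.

p/q/rs, p/qr/s, pr/q/s

Need y with pqs/r ∨ y = pqrs and pqs/r ∧ y = p/q/r/s.
Checking each element gives: p/q/rs, p/qr/s, pr/q/s.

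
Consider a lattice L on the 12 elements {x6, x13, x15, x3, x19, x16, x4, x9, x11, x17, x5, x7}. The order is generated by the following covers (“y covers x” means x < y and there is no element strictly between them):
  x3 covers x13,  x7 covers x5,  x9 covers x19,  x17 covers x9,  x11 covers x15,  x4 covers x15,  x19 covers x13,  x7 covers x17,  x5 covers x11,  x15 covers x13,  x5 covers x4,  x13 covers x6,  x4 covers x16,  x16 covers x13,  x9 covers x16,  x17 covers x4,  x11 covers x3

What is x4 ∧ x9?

Common lower bounds of {x4, x9}: x13, x16, x6.
The greatest among these is x16.

x16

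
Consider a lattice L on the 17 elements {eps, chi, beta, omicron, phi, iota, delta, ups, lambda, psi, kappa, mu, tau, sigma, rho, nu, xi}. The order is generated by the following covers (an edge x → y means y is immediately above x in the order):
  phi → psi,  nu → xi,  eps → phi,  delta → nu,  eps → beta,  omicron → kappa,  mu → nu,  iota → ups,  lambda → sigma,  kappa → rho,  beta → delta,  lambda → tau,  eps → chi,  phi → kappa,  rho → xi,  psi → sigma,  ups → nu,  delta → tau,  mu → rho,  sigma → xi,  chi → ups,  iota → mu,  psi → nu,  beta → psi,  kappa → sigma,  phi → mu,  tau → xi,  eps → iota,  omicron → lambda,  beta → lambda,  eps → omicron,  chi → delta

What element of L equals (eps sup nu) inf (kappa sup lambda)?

eps ∨ nu = nu
kappa ∨ lambda = sigma
nu ∧ sigma = psi

psi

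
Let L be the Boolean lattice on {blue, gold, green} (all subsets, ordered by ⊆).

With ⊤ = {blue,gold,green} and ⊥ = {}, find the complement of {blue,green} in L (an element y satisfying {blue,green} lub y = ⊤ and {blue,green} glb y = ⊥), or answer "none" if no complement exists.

Need y with {blue,green} ∨ y = {blue,gold,green} and {blue,green} ∧ y = {}.
Checking each element gives: {gold}.

{gold}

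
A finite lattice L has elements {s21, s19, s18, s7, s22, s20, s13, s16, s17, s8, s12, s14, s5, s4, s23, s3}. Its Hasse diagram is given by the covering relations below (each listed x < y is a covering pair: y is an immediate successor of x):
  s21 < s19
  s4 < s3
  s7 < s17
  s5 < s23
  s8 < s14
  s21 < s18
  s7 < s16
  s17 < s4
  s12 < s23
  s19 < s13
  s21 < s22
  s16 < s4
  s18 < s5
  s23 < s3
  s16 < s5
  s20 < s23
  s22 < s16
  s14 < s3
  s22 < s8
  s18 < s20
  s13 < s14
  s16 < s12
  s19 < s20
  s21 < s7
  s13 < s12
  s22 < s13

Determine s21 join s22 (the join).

s22

Common upper bounds of {s21, s22}: s12, s13, s14, s16, s22, s23, s3, s4, s5, s8.
The least among these is s22.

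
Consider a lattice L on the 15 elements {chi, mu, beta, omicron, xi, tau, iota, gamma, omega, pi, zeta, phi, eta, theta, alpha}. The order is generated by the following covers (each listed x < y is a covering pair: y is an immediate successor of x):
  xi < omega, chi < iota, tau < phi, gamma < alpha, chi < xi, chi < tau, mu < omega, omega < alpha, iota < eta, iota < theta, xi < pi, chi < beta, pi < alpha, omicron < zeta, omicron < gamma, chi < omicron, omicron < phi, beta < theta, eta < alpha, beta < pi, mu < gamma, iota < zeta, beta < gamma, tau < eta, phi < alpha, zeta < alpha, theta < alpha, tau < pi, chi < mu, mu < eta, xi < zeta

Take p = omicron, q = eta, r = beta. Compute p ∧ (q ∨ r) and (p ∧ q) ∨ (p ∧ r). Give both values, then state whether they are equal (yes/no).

omicron; chi; no

q ∨ r = alpha, so p ∧ (q ∨ r) = omicron ∧ alpha = omicron.
p ∧ q = chi and p ∧ r = chi, so (p ∧ q) ∨ (p ∧ r) = chi ∨ chi = chi.
Equal: no.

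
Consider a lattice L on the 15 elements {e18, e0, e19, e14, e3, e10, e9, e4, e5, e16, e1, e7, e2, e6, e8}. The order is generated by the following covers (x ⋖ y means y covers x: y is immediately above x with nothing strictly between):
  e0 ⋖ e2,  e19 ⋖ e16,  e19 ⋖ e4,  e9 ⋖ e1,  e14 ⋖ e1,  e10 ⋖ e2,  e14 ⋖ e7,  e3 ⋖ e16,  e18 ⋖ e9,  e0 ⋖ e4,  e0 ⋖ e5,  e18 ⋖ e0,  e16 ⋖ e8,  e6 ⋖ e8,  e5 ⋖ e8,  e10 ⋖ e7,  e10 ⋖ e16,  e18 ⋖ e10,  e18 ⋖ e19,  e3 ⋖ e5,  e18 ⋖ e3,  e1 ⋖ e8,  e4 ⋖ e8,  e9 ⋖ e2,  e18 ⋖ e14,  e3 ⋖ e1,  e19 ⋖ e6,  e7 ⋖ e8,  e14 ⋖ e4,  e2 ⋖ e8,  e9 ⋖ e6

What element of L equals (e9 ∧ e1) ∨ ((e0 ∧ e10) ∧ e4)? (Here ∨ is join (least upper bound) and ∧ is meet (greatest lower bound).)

e9

e9 ∧ e1 = e9
e0 ∧ e10 = e18
e18 ∧ e4 = e18
e9 ∨ e18 = e9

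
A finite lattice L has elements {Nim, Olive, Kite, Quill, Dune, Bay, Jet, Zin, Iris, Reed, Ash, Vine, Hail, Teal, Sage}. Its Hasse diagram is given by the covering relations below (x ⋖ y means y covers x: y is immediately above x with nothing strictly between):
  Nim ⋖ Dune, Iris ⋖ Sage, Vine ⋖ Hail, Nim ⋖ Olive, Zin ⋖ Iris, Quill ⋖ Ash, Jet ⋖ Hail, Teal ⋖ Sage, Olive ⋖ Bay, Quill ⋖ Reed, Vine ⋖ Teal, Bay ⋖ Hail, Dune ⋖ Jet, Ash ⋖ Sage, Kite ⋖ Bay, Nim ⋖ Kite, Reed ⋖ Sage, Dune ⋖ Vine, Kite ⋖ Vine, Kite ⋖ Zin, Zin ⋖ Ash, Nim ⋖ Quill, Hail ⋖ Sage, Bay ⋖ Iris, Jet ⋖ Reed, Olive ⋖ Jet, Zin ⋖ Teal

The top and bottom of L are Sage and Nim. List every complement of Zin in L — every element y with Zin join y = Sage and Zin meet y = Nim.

Need y with Zin ∨ y = Sage and Zin ∧ y = Nim.
Checking each element gives: Jet, Reed.

Jet, Reed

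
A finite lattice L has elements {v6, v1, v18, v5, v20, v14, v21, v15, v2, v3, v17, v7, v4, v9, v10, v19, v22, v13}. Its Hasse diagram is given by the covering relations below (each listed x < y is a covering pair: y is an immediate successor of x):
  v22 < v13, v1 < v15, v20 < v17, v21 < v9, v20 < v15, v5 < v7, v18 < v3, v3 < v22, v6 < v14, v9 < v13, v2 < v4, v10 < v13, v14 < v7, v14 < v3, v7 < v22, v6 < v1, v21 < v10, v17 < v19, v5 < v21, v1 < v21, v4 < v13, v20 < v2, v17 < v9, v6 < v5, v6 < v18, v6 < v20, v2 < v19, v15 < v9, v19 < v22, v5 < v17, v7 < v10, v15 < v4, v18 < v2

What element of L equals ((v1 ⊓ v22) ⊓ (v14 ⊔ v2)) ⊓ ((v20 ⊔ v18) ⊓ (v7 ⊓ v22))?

v6

v1 ∧ v22 = v6
v14 ∨ v2 = v22
v6 ∧ v22 = v6
v20 ∨ v18 = v2
v7 ∧ v22 = v7
v2 ∧ v7 = v6
v6 ∧ v6 = v6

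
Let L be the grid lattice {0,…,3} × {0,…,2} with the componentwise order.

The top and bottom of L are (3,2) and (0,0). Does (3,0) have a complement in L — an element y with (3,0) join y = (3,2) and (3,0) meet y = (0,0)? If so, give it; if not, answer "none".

Need y with (3,0) ∨ y = (3,2) and (3,0) ∧ y = (0,0).
Checking each element gives: (0,2).

(0,2)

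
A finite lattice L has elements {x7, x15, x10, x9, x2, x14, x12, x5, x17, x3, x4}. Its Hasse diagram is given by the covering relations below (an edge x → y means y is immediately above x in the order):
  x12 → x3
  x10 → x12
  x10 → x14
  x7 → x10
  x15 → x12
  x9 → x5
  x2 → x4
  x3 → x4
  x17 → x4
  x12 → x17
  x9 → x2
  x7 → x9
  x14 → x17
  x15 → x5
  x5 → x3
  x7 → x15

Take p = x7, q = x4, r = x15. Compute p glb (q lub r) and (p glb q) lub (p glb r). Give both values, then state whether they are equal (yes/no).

q lub r = x4, so p glb (q lub r) = x7 glb x4 = x7.
p glb q = x7 and p glb r = x7, so (p glb q) lub (p glb r) = x7 lub x7 = x7.
Equal: yes.

x7; x7; yes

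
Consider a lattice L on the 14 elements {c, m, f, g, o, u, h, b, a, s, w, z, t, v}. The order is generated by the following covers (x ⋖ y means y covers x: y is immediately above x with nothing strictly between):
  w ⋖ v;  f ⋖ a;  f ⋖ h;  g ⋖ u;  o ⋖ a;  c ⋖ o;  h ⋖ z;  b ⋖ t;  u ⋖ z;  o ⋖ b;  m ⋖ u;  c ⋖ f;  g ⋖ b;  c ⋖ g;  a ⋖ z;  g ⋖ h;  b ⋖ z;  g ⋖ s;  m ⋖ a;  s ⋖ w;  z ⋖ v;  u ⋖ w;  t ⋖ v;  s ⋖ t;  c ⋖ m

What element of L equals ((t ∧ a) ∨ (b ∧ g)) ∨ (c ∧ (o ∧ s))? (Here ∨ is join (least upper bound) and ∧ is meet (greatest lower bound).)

b

t ∧ a = o
b ∧ g = g
o ∨ g = b
o ∧ s = c
c ∧ c = c
b ∨ c = b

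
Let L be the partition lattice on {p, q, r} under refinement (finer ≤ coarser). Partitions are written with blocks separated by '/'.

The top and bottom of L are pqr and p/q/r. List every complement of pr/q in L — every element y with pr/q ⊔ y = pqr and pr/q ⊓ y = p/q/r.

p/qr, pq/r

Need y with pr/q ∨ y = pqr and pr/q ∧ y = p/q/r.
Checking each element gives: p/qr, pq/r.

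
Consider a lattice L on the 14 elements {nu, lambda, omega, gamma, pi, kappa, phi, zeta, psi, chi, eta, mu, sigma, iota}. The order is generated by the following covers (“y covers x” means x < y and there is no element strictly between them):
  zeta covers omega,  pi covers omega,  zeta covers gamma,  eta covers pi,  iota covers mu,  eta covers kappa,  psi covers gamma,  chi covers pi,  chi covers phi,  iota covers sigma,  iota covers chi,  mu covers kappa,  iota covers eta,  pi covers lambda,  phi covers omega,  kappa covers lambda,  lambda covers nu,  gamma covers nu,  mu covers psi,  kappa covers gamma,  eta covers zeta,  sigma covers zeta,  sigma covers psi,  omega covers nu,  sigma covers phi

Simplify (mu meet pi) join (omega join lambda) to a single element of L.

pi

mu ∧ pi = lambda
omega ∨ lambda = pi
lambda ∨ pi = pi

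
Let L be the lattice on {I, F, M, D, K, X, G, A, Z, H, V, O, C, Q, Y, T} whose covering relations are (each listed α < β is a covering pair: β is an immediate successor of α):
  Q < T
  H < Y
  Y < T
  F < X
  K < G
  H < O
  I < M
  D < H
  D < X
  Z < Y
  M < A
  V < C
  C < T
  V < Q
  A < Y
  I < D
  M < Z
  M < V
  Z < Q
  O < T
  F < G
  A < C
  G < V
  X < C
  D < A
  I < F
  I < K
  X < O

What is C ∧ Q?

Common lower bounds of {C, Q}: F, G, I, K, M, V.
The greatest among these is V.

V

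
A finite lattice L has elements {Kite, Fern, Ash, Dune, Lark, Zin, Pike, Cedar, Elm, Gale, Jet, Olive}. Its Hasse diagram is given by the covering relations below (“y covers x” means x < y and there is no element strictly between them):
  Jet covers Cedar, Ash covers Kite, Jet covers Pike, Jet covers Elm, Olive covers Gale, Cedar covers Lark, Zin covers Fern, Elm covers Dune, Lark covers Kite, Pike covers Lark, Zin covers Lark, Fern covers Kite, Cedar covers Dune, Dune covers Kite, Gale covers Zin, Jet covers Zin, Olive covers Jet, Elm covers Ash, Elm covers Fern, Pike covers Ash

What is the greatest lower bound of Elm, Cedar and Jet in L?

Common lower bounds of {Elm, Cedar, Jet}: Dune, Kite.
The greatest among these is Dune.

Dune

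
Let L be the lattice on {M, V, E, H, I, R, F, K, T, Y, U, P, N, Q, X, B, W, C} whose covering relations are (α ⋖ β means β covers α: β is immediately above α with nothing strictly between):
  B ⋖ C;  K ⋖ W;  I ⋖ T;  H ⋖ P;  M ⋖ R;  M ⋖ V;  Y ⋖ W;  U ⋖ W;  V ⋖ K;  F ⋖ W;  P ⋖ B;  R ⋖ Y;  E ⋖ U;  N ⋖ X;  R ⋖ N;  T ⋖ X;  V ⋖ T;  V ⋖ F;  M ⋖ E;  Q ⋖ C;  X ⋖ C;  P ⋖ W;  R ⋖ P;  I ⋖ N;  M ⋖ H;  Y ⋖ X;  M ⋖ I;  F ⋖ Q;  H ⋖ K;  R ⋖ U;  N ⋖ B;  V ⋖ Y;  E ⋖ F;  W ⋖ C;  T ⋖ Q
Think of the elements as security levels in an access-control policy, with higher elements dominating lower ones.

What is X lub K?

C

Common upper bounds of {X, K}: C.
The least among these is C.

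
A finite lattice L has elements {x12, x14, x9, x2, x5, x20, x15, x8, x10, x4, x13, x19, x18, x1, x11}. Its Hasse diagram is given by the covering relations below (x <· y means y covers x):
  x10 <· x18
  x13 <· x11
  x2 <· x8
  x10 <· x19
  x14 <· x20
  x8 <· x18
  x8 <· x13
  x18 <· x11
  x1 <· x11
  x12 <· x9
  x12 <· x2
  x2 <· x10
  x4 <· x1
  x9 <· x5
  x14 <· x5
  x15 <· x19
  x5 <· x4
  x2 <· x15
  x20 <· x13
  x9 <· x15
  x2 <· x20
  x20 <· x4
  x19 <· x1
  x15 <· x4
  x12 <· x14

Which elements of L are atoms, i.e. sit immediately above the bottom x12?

The atoms are exactly the elements that cover x12: x14, x2, x9.

x14, x2, x9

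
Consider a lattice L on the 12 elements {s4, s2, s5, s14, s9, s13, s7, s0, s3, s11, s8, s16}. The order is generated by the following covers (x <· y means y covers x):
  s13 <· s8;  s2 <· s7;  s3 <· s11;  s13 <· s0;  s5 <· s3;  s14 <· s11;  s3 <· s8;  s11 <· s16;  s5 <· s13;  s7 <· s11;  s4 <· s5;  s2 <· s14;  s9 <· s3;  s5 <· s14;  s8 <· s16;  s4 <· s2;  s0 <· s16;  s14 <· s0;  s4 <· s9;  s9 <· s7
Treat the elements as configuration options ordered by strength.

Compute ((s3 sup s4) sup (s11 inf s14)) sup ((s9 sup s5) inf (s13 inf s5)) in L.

s3 ∨ s4 = s3
s11 ∧ s14 = s14
s3 ∨ s14 = s11
s9 ∨ s5 = s3
s13 ∧ s5 = s5
s3 ∧ s5 = s5
s11 ∨ s5 = s11

s11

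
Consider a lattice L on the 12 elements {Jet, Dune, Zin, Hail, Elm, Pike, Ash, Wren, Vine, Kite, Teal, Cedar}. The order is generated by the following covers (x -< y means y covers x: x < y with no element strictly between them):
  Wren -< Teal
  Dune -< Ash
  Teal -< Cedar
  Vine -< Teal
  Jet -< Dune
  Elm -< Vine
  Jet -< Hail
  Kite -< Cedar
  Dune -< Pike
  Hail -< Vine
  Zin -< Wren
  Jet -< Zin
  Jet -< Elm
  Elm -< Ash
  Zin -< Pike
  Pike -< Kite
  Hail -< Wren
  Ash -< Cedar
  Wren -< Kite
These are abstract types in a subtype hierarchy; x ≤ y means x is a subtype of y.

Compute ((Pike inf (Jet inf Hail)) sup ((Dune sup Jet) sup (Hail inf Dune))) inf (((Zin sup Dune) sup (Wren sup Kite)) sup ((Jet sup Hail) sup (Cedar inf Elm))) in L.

Dune

Jet ∧ Hail = Jet
Pike ∧ Jet = Jet
Dune ∨ Jet = Dune
Hail ∧ Dune = Jet
Dune ∨ Jet = Dune
Jet ∨ Dune = Dune
Zin ∨ Dune = Pike
Wren ∨ Kite = Kite
Pike ∨ Kite = Kite
Jet ∨ Hail = Hail
Cedar ∧ Elm = Elm
Hail ∨ Elm = Vine
Kite ∨ Vine = Cedar
Dune ∧ Cedar = Dune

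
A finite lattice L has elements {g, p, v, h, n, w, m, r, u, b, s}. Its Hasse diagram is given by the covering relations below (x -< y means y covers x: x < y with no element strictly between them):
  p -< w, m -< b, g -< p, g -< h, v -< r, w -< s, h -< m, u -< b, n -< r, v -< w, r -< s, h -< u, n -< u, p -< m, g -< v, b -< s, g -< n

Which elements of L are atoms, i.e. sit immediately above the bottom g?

h, n, p, v

The atoms are exactly the elements that cover g: h, n, p, v.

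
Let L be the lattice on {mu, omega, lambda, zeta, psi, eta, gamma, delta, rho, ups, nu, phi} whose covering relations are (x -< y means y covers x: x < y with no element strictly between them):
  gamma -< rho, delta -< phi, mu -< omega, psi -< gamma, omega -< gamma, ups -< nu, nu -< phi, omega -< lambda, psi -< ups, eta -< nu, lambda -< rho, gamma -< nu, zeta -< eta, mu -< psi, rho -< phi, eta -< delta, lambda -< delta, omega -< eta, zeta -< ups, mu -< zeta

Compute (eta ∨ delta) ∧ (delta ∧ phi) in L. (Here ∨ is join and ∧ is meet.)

eta ∨ delta = delta
delta ∧ phi = delta
delta ∧ delta = delta

delta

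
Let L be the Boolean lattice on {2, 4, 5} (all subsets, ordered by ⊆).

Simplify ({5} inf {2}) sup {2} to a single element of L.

{5} ∧ {2} = ∅
∅ ∨ {2} = {2}

{2}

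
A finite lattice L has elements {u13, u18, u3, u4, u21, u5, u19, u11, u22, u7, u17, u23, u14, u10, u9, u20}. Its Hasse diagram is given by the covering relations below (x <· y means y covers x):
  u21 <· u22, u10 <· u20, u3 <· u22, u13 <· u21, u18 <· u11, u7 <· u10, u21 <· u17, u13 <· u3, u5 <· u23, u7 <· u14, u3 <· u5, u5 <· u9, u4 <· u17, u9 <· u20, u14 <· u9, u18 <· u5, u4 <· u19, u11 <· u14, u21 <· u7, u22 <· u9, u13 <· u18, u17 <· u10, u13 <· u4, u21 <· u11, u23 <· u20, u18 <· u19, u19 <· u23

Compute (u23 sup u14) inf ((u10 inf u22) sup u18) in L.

u23 ∨ u14 = u20
u10 ∧ u22 = u21
u21 ∨ u18 = u11
u20 ∧ u11 = u11

u11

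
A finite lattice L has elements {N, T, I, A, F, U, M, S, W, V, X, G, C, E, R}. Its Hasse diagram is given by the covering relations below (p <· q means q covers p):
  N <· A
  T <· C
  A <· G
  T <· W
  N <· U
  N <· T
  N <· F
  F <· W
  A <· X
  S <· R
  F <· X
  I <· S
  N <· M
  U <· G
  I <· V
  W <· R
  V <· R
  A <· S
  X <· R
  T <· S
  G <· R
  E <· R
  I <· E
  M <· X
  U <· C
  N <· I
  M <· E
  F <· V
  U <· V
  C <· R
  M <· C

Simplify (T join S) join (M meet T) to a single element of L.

S

T ∨ S = S
M ∧ T = N
S ∨ N = S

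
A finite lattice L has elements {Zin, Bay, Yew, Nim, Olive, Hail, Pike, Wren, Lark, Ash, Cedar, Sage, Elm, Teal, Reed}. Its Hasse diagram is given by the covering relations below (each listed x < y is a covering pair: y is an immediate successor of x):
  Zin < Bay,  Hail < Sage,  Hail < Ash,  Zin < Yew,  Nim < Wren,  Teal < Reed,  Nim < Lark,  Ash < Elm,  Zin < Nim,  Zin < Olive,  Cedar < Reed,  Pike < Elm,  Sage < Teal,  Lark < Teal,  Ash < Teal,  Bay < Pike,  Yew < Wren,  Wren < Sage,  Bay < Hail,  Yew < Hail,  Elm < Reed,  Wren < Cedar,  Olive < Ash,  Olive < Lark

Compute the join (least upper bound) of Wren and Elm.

Common upper bounds of {Wren, Elm}: Reed.
The least among these is Reed.

Reed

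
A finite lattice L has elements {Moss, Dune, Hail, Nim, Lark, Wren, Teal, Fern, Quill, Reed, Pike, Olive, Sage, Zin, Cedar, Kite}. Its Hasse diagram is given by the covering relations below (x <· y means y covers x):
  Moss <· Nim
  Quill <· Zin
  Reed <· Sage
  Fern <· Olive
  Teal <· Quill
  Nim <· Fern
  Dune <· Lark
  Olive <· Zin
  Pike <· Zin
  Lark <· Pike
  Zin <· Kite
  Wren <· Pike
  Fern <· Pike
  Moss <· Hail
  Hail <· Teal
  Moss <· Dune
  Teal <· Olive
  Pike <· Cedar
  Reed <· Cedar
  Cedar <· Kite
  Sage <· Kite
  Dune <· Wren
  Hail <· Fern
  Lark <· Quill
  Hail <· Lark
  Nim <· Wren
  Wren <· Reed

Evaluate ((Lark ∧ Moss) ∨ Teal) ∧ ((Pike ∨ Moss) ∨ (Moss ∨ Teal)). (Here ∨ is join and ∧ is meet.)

Lark ∧ Moss = Moss
Moss ∨ Teal = Teal
Pike ∨ Moss = Pike
Moss ∨ Teal = Teal
Pike ∨ Teal = Zin
Teal ∧ Zin = Teal

Teal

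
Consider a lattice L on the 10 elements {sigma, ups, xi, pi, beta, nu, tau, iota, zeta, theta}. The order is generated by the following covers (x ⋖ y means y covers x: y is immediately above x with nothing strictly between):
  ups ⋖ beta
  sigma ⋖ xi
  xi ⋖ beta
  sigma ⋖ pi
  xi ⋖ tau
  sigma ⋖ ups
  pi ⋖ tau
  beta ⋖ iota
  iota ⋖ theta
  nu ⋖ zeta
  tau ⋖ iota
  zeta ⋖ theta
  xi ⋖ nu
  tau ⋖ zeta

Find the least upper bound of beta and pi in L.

iota

Common upper bounds of {beta, pi}: iota, theta.
The least among these is iota.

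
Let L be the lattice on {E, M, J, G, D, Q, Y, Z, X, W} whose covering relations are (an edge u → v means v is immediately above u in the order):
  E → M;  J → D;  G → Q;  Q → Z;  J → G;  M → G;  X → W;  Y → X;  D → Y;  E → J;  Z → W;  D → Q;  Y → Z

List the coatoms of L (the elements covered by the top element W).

The coatoms are exactly the elements covered by W: X, Z.

X, Z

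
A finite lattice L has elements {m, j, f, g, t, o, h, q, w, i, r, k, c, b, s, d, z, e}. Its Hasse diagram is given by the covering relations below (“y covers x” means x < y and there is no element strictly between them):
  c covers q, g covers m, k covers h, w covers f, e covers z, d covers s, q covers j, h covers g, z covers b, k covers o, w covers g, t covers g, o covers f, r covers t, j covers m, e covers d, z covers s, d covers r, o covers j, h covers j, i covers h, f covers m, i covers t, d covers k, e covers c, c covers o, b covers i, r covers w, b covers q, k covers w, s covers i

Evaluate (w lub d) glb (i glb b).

i

w ∨ d = d
i ∧ b = i
d ∧ i = i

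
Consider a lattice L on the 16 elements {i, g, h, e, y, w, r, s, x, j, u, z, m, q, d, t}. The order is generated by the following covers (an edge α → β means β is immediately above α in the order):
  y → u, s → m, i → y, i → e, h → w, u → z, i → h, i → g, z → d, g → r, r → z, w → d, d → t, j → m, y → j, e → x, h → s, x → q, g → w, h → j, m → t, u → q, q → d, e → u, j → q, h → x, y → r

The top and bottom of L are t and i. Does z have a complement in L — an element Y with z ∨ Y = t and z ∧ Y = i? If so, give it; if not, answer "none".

Need Y with z ∨ Y = t and z ∧ Y = i.
Checking each element gives: s.

s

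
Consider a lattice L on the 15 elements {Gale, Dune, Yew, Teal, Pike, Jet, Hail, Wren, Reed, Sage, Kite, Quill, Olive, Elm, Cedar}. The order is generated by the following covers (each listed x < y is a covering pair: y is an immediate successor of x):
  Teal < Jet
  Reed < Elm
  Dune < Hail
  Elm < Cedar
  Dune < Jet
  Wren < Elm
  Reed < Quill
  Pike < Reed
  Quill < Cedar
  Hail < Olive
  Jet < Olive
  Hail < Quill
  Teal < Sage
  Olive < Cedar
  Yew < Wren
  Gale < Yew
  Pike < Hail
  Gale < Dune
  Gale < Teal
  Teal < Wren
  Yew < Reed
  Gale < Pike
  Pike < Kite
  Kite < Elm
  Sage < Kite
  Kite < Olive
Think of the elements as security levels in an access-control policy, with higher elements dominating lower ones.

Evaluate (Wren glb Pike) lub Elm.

Wren ∧ Pike = Gale
Gale ∨ Elm = Elm

Elm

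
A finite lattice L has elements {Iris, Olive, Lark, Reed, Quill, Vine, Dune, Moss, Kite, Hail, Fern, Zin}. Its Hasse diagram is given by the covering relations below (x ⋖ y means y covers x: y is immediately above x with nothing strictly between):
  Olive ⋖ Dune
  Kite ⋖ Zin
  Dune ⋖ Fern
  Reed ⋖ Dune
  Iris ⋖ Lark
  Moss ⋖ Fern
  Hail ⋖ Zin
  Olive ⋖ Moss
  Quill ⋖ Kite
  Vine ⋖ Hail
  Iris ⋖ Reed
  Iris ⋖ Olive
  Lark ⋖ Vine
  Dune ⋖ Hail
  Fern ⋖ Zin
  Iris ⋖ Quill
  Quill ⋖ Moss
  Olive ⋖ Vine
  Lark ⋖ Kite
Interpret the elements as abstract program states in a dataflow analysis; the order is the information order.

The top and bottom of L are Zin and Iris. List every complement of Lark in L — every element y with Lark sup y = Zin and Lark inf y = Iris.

Fern, Moss

Need y with Lark ∨ y = Zin and Lark ∧ y = Iris.
Checking each element gives: Fern, Moss.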